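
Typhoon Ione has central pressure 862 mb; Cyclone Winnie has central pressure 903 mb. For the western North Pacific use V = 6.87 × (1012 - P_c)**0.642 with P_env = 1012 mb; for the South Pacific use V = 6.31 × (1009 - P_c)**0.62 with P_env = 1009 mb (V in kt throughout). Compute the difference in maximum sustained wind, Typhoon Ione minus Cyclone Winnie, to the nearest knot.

58 kt

Typhoon Ione: ΔP = 150; V ≈ 6.87 × 150^0.642 ≈ 171.40 kt.
Cyclone Winnie: ΔP = 106; V ≈ 6.31 × 106^0.62 ≈ 113.69 kt.
Difference ≈ 171.40 − 113.69 = 57.71 → 58 kt.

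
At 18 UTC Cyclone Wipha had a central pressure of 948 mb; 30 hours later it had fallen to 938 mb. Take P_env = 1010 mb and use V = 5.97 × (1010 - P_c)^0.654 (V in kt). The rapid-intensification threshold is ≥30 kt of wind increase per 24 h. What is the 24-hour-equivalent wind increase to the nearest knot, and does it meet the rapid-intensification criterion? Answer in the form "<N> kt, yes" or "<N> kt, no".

7 kt, no

V₁: ΔP = 62, V ≈ 5.97 × 62^0.654 ≈ 88.76 kt.
V₂: ΔP = 72, V ≈ 5.97 × 72^0.654 ≈ 97.87 kt.
ΔV over 30 h = 9.11 kt → 24 h equivalent = 9.11 × 24/30 ≈ 7.29 kt.
7 kt < 30 kt ⇒ not rapid intensification.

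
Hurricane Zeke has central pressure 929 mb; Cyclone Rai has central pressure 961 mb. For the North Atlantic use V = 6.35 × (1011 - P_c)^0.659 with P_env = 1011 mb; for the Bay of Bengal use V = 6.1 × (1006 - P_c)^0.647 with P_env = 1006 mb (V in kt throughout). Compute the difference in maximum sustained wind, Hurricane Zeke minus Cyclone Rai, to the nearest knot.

Hurricane Zeke: ΔP = 82; V ≈ 6.35 × 82^0.659 ≈ 115.87 kt.
Cyclone Rai: ΔP = 45; V ≈ 6.1 × 45^0.647 ≈ 71.61 kt.
Difference ≈ 115.87 − 71.61 = 44.26 → 44 kt.

44 kt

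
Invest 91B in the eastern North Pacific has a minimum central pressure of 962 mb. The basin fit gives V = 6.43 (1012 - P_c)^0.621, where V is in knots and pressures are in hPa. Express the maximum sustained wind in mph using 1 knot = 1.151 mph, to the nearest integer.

84 mph

ΔP = 1012 − 962 = 50 mb.
V ≈ 6.43 × 50^0.621 = 6.43 × 11.352 ≈ 72.991 kt.
72.991 × 1.151 ≈ 84.01 mph → 84 mph.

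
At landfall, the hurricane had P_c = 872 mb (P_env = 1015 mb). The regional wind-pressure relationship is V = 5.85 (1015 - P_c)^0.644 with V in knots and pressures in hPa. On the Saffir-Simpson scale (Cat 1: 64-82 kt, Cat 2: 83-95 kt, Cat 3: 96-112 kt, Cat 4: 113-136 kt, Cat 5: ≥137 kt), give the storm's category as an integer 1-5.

5

ΔP = 1015 − 872 = 143 mb.
V ≈ 5.85 × 143^0.644 = 5.85 × 24.44 ≈ 143 kt.
143 kt falls in the Category 5 band.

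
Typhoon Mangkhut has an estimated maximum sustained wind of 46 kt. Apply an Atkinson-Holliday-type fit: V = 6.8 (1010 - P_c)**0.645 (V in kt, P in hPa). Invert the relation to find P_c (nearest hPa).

991 hPa

ΔP = (V / 6.8)^(1/0.645) = (46/6.8)^1.550.
46/6.8 = 6.765; 6.765^1.550 ≈ 19.37 hPa.
P_c = 1010 − 19.37 = 990.63 ≈ 991 hPa.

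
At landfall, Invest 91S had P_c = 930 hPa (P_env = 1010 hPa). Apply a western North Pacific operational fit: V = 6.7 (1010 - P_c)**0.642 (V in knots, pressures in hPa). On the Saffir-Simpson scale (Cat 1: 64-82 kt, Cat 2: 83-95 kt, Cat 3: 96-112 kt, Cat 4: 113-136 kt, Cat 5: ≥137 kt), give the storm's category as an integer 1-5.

3

ΔP = 1010 − 930 = 80 hPa.
V ≈ 6.7 × 80^0.642 = 6.7 × 16.66 ≈ 112 kt.
112 kt falls in the Category 3 band.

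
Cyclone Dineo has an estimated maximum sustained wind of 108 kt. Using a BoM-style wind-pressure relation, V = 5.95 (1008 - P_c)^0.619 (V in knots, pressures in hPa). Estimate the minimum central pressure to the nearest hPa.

ΔP = (V / 5.95)^(1/0.619) = (108/5.95)^1.616.
108/5.95 = 18.151; 18.151^1.616 ≈ 108.09 hPa.
P_c = 1008 − 108.09 = 899.91 ≈ 900 hPa.

900 hPa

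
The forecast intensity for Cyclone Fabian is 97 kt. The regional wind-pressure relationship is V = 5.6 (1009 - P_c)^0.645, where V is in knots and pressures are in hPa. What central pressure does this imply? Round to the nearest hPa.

926 hPa

ΔP = (V / 5.6)^(1/0.645) = (97/5.6)^1.550.
97/5.6 = 17.321; 17.321^1.550 ≈ 83.23 hPa.
P_c = 1009 − 83.23 = 925.77 ≈ 926 hPa.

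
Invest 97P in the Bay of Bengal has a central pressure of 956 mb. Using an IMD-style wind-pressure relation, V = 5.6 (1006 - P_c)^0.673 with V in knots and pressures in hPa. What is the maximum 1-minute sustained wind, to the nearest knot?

78 kt

ΔP = 1006 − 956 = 50 mb.
50^0.673 ≈ 13.913.
V ≈ 5.6 × 13.913 ≈ 77.9 kt.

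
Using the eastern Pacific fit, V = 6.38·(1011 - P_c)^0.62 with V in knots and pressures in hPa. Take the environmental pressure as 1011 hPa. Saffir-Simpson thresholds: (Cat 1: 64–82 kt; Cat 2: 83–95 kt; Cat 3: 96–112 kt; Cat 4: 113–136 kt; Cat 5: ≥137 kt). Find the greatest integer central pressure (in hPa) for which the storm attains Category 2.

948 hPa

Category 2 begins at V = 83 kt.
Required ΔP = (83/6.38)^(1/0.62) = 13.009^1.613 ≈ 62.69 hPa.
P_c ≤ 1011 − 62.69 = 948.31, so the highest integer P_c is 948 hPa.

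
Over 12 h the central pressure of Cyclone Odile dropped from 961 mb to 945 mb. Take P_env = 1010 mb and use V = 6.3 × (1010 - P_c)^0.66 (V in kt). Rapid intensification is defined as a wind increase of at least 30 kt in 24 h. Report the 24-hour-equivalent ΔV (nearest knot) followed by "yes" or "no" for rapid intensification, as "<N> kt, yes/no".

V₁: ΔP = 49, V ≈ 6.3 × 49^0.66 ≈ 82.20 kt.
V₂: ΔP = 65, V ≈ 6.3 × 65^0.66 ≈ 99.05 kt.
ΔV over 12 h = 16.85 kt → 24 h equivalent = 16.85 × 24/12 ≈ 33.70 kt.
34 kt ≥ 30 kt ⇒ rapid intensification.

34 kt, yes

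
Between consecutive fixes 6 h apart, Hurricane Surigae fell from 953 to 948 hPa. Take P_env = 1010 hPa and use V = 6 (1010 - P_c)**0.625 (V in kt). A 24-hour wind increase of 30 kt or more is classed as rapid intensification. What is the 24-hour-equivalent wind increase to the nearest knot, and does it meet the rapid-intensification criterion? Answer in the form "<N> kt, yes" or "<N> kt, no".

16 kt, no

V₁: ΔP = 57, V ≈ 6 × 57^0.625 ≈ 75.09 kt.
V₂: ΔP = 62, V ≈ 6 × 62^0.625 ≈ 79.14 kt.
ΔV over 6 h = 4.05 kt → 24 h equivalent = 4.05 × 24/6 ≈ 16.20 kt.
16 kt < 30 kt ⇒ not rapid intensification.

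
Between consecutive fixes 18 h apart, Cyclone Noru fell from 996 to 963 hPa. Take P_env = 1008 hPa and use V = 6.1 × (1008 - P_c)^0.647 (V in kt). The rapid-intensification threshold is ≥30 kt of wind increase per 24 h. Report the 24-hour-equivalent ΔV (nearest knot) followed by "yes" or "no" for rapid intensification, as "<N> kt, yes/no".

55 kt, yes

V₁: ΔP = 12, V ≈ 6.1 × 12^0.647 ≈ 30.45 kt.
V₂: ΔP = 45, V ≈ 6.1 × 45^0.647 ≈ 71.61 kt.
ΔV over 18 h = 41.16 kt → 24 h equivalent = 41.16 × 24/18 ≈ 54.88 kt.
55 kt ≥ 30 kt ⇒ rapid intensification.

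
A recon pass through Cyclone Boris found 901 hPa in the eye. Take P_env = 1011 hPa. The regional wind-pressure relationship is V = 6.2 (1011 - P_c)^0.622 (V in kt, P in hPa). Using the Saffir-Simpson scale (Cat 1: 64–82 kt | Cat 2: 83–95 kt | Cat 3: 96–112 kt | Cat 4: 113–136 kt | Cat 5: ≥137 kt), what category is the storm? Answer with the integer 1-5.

4

ΔP = 1011 − 901 = 110 hPa.
V ≈ 6.2 × 110^0.622 = 6.2 × 18.61 ≈ 115 kt.
115 kt falls in the Category 4 band.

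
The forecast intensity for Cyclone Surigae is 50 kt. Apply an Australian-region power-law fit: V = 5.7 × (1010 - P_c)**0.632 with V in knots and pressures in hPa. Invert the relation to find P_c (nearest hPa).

ΔP = (V / 5.7)^(1/0.632) = (50/5.7)^1.582.
50/5.7 = 8.772; 8.772^1.582 ≈ 31.06 hPa.
P_c = 1010 − 31.06 = 978.94 ≈ 979 hPa.

979 hPa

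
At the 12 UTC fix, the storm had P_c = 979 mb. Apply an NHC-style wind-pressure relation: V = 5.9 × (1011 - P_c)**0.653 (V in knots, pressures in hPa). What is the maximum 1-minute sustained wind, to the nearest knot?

ΔP = 1011 − 979 = 32 mb.
32^0.653 ≈ 9.613.
V ≈ 5.9 × 9.613 ≈ 56.7 kt.

57 kt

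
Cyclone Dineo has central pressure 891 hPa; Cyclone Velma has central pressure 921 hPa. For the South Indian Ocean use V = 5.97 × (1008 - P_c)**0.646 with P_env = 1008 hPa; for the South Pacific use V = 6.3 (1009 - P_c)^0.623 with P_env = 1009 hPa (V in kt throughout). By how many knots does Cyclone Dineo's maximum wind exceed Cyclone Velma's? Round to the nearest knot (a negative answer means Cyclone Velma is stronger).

Cyclone Dineo: ΔP = 117; V ≈ 5.97 × 117^0.646 ≈ 129.43 kt.
Cyclone Velma: ΔP = 88; V ≈ 6.3 × 88^0.623 ≈ 102.51 kt.
Difference ≈ 129.43 − 102.51 = 26.92 → 27 kt.

27 kt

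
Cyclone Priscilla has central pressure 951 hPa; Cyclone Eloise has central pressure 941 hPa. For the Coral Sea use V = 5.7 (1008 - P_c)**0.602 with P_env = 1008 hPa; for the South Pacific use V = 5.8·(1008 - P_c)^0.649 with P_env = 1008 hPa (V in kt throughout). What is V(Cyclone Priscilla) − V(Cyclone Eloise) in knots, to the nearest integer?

Cyclone Priscilla: ΔP = 57; V ≈ 5.7 × 57^0.602 ≈ 65.00 kt.
Cyclone Eloise: ΔP = 67; V ≈ 5.8 × 67^0.649 ≈ 88.83 kt.
Difference ≈ 65.00 − 88.83 = -23.83 → -24 kt.

-24 kt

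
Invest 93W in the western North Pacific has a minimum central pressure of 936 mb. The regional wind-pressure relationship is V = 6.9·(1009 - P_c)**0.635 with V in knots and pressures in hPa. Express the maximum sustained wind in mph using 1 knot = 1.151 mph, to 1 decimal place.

121.1 mph

ΔP = 1009 − 936 = 73 mb.
V ≈ 6.9 × 73^0.635 = 6.9 × 15.248 ≈ 105.211 kt.
105.211 × 1.151 ≈ 121.10 mph → 121.1 mph.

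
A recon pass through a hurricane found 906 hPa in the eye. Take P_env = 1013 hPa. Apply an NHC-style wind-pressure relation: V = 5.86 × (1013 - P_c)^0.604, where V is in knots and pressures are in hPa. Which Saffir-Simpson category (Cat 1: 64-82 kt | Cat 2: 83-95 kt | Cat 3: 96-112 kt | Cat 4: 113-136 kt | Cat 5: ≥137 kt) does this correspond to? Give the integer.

ΔP = 1013 − 906 = 107 hPa.
V ≈ 5.86 × 107^0.604 = 5.86 × 16.82 ≈ 99 kt.
99 kt falls in the Category 3 band.

3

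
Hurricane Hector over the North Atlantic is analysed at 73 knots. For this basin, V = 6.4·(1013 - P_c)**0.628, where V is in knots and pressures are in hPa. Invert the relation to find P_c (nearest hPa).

ΔP = (V / 6.4)^(1/0.628) = (73/6.4)^1.592.
73/6.4 = 11.406; 11.406^1.592 ≈ 48.23 hPa.
P_c = 1013 − 48.23 = 964.77 ≈ 965 hPa.

965 hPa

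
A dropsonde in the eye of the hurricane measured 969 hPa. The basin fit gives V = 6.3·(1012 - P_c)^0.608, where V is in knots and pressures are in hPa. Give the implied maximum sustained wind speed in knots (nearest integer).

ΔP = 1012 − 969 = 43 hPa.
43^0.608 ≈ 9.843.
V ≈ 6.3 × 9.843 ≈ 62.0 kt.

62 kt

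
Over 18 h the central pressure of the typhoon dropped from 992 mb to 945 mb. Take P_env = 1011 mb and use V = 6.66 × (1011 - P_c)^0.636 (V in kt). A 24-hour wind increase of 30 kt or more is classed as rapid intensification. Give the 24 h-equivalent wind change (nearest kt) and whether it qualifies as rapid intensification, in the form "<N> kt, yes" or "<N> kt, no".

V₁: ΔP = 19, V ≈ 6.66 × 19^0.636 ≈ 43.33 kt.
V₂: ΔP = 66, V ≈ 6.66 × 66^0.636 ≈ 95.65 kt.
ΔV over 18 h = 52.32 kt → 24 h equivalent = 52.32 × 24/18 ≈ 69.76 kt.
70 kt ≥ 30 kt ⇒ rapid intensification.

70 kt, yes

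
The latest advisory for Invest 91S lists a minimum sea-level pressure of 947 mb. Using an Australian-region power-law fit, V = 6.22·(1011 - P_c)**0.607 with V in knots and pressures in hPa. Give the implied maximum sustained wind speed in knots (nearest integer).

78 kt

ΔP = 1011 − 947 = 64 mb.
64^0.607 ≈ 12.484.
V ≈ 6.22 × 12.484 ≈ 77.7 kt.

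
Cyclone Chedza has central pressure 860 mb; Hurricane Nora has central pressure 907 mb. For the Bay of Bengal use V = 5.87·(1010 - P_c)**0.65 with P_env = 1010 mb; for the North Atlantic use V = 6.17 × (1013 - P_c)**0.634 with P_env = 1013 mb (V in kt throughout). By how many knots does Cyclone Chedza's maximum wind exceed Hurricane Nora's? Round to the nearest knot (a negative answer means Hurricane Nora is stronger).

Cyclone Chedza: ΔP = 150; V ≈ 5.87 × 150^0.65 ≈ 152.44 kt.
Hurricane Nora: ΔP = 106; V ≈ 6.17 × 106^0.634 ≈ 118.67 kt.
Difference ≈ 152.44 − 118.67 = 33.77 → 34 kt.

34 kt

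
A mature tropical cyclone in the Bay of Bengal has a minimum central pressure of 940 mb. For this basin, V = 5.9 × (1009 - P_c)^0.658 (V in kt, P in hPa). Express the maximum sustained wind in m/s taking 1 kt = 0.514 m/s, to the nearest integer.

49 m/s

ΔP = 1009 − 940 = 69 mb.
V ≈ 5.9 × 69^0.658 = 5.9 × 16.217 ≈ 95.679 kt.
95.679 × 0.514 ≈ 49.18 m/s → 49 m/s.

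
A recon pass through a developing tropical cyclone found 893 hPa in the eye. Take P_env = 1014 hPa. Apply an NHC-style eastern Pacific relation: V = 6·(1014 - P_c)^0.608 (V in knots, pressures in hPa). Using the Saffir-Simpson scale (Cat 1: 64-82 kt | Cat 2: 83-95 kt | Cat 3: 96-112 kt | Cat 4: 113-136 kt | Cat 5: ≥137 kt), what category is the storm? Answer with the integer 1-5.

ΔP = 1014 − 893 = 121 hPa.
V ≈ 6 × 121^0.608 = 6 × 18.46 ≈ 111 kt.
111 kt falls in the Category 3 band.

3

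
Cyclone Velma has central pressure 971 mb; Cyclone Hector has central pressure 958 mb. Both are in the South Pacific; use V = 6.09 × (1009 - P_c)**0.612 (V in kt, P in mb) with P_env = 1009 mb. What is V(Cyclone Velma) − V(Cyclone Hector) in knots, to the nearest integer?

Cyclone Velma: ΔP = 38; V ≈ 6.09 × 38^0.612 ≈ 56.42 kt.
Cyclone Hector: ΔP = 51; V ≈ 6.09 × 51^0.612 ≈ 67.55 kt.
Difference ≈ 56.42 − 67.55 = -11.13 → -11 kt.

-11 kt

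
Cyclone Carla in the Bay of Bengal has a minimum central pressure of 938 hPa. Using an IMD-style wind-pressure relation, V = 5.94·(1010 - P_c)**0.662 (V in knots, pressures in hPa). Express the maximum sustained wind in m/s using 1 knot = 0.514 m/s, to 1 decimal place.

51.8 m/s

ΔP = 1010 − 938 = 72 hPa.
V ≈ 5.94 × 72^0.662 = 5.94 × 16.965 ≈ 100.772 kt.
100.772 × 0.514 ≈ 51.80 m/s → 51.8 m/s.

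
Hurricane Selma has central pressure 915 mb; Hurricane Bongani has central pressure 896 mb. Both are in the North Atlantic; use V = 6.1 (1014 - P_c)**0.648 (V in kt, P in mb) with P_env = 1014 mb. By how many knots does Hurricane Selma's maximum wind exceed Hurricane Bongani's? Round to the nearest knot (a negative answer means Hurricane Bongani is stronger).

-14 kt

Hurricane Selma: ΔP = 99; V ≈ 6.1 × 99^0.648 ≈ 119.81 kt.
Hurricane Bongani: ΔP = 118; V ≈ 6.1 × 118^0.648 ≈ 134.25 kt.
Difference ≈ 119.81 − 134.25 = -14.44 → -14 kt.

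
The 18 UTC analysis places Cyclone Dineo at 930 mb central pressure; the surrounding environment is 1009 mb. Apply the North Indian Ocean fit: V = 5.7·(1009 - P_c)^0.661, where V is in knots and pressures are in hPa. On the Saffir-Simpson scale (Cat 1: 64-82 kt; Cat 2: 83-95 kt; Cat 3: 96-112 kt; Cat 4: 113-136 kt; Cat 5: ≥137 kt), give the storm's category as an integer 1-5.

3

ΔP = 1009 − 930 = 79 mb.
V ≈ 5.7 × 79^0.661 = 5.7 × 17.96 ≈ 102 kt.
102 kt falls in the Category 3 band.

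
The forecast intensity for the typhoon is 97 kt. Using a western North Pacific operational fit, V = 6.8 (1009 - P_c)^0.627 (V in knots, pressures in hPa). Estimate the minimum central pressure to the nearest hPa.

ΔP = (V / 6.8)^(1/0.627) = (97/6.8)^1.595.
97/6.8 = 14.265; 14.265^1.595 ≈ 69.33 hPa.
P_c = 1009 − 69.33 = 939.67 ≈ 940 hPa.

940 hPa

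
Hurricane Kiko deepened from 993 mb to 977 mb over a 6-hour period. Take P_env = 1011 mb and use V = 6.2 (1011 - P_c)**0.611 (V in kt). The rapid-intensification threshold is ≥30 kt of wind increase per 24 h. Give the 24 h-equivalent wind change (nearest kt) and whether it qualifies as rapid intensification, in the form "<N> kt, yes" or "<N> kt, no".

69 kt, yes

V₁: ΔP = 18, V ≈ 6.2 × 18^0.611 ≈ 36.25 kt.
V₂: ΔP = 34, V ≈ 6.2 × 34^0.611 ≈ 53.47 kt.
ΔV over 6 h = 17.22 kt → 24 h equivalent = 17.22 × 24/6 ≈ 68.88 kt.
69 kt ≥ 30 kt ⇒ rapid intensification.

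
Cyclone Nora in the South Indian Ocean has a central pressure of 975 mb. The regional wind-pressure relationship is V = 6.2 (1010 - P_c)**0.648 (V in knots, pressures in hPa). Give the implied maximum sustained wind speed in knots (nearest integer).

62 kt

ΔP = 1010 − 975 = 35 mb.
35^0.648 ≈ 10.013.
V ≈ 6.2 × 10.013 ≈ 62.1 kt.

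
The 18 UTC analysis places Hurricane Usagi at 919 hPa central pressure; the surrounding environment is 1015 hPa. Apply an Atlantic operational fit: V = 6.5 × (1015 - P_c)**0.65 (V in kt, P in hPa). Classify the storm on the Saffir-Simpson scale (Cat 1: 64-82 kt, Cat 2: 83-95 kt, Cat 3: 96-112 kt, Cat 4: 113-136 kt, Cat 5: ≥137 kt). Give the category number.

4

ΔP = 1015 − 919 = 96 hPa.
V ≈ 6.5 × 96^0.65 = 6.5 × 19.43 ≈ 126 kt.
126 kt falls in the Category 4 band.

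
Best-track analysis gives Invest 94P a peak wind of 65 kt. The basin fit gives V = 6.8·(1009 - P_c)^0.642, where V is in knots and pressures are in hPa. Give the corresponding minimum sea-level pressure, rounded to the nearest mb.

ΔP = (V / 6.8)^(1/0.642) = (65/6.8)^1.558.
65/6.8 = 9.559; 9.559^1.558 ≈ 33.66 mb.
P_c = 1009 − 33.66 = 975.34 ≈ 975 mb.

975 mb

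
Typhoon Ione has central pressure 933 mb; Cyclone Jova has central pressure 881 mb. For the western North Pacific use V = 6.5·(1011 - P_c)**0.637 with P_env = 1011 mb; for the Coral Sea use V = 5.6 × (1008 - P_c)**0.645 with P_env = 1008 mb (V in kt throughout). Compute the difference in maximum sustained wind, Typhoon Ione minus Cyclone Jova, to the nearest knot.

-23 kt

Typhoon Ione: ΔP = 78; V ≈ 6.5 × 78^0.637 ≈ 104.27 kt.
Cyclone Jova: ΔP = 127; V ≈ 5.6 × 127^0.645 ≈ 127.39 kt.
Difference ≈ 104.27 − 127.39 = -23.12 → -23 kt.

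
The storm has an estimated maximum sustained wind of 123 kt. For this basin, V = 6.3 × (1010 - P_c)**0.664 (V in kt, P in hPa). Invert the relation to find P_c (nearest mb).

922 mb

ΔP = (V / 6.3)^(1/0.664) = (123/6.3)^1.506.
123/6.3 = 19.524; 19.524^1.506 ≈ 87.83 mb.
P_c = 1010 − 87.83 = 922.17 ≈ 922 mb.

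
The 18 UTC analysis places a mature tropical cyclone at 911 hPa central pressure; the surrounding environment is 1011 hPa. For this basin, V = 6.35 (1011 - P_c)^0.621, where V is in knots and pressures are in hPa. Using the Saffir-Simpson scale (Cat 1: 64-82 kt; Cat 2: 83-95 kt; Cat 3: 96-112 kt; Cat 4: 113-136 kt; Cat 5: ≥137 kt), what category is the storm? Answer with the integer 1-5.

ΔP = 1011 − 911 = 100 hPa.
V ≈ 6.35 × 100^0.621 = 6.35 × 17.46 ≈ 111 kt.
111 kt falls in the Category 3 band.

3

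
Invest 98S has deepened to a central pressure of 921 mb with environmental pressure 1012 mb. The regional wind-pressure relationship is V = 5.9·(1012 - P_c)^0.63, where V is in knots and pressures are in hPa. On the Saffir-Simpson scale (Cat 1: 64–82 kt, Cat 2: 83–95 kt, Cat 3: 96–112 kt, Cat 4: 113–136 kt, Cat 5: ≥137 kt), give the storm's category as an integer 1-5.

ΔP = 1012 − 921 = 91 mb.
V ≈ 5.9 × 91^0.63 = 5.9 × 17.15 ≈ 101 kt.
101 kt falls in the Category 3 band.

3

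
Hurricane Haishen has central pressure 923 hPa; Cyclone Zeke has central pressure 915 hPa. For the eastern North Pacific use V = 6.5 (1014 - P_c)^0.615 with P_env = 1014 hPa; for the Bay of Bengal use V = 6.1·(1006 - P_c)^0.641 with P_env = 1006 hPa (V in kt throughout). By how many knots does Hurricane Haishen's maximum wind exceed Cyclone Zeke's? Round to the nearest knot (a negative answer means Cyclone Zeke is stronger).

-6 kt

Hurricane Haishen: ΔP = 91; V ≈ 6.5 × 91^0.615 ≈ 104.17 kt.
Cyclone Zeke: ΔP = 91; V ≈ 6.1 × 91^0.641 ≈ 109.92 kt.
Difference ≈ 104.17 − 109.92 = -5.75 → -6 kt.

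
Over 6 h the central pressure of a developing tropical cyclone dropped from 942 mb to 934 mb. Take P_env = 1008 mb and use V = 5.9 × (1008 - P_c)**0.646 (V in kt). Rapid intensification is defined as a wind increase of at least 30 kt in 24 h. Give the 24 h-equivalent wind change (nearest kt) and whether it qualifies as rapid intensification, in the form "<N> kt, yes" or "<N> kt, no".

V₁: ΔP = 66, V ≈ 5.9 × 66^0.646 ≈ 88.36 kt.
V₂: ΔP = 74, V ≈ 5.9 × 74^0.646 ≈ 95.14 kt.
ΔV over 6 h = 6.78 kt → 24 h equivalent = 6.78 × 24/6 ≈ 27.12 kt.
27 kt < 30 kt ⇒ not rapid intensification.

27 kt, no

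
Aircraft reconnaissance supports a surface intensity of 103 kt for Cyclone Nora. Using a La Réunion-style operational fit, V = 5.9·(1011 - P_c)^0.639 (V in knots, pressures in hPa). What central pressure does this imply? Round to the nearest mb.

923 mb

ΔP = (V / 5.9)^(1/0.639) = (103/5.9)^1.565.
103/5.9 = 17.458; 17.458^1.565 ≈ 87.83 mb.
P_c = 1011 − 87.83 = 923.17 ≈ 923 mb.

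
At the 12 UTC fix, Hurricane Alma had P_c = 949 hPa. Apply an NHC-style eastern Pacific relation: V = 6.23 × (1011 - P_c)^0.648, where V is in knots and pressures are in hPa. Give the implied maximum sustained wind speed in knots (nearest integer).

ΔP = 1011 − 949 = 62 hPa.
62^0.648 ≈ 14.503.
V ≈ 6.23 × 14.503 ≈ 90.4 kt.

90 kt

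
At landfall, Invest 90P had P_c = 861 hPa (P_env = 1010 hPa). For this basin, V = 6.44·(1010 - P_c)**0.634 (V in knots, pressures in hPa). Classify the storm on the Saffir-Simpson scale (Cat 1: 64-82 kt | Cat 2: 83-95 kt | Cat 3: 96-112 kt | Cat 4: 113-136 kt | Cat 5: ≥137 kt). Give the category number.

ΔP = 1010 − 861 = 149 hPa.
V ≈ 6.44 × 149^0.634 = 6.44 × 23.87 ≈ 154 kt.
154 kt falls in the Category 5 band.

5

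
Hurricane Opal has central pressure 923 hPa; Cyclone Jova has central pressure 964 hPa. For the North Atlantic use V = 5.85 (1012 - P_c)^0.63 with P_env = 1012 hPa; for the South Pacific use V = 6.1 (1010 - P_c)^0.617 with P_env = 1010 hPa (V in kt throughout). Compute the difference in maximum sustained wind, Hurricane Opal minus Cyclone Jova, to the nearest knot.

34 kt

Hurricane Opal: ΔP = 89; V ≈ 5.85 × 89^0.63 ≈ 98.92 kt.
Cyclone Jova: ΔP = 46; V ≈ 6.1 × 46^0.617 ≈ 64.75 kt.
Difference ≈ 98.92 − 64.75 = 34.17 → 34 kt.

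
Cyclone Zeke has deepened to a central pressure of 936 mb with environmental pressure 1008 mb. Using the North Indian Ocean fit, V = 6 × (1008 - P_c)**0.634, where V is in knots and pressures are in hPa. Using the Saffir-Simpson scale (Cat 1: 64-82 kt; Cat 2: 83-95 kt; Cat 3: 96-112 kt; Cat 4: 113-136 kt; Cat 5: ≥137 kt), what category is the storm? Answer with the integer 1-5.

2

ΔP = 1008 − 936 = 72 mb.
V ≈ 6 × 72^0.634 = 6 × 15.05 ≈ 90 kt.
90 kt falls in the Category 2 band.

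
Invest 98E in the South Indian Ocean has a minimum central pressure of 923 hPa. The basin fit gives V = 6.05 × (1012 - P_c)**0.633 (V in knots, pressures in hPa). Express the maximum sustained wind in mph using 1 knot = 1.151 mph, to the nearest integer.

119 mph

ΔP = 1012 − 923 = 89 hPa.
V ≈ 6.05 × 89^0.633 = 6.05 × 17.138 ≈ 103.686 kt.
103.686 × 1.151 ≈ 119.34 mph → 119 mph.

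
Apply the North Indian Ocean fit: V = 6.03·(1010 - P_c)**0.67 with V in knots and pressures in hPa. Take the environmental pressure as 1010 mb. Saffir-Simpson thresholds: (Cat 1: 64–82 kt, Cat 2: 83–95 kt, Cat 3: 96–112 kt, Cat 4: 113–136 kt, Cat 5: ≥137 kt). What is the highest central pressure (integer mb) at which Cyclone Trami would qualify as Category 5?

Category 5 begins at V = 137 kt.
Required ΔP = (137/6.03)^(1/0.67) = 22.720^1.493 ≈ 105.80 mb.
P_c ≤ 1010 − 105.80 = 904.20, so the highest integer P_c is 904 mb.

904 mb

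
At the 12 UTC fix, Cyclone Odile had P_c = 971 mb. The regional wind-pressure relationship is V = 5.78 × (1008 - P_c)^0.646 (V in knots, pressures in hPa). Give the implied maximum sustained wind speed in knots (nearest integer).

ΔP = 1008 − 971 = 37 mb.
37^0.646 ≈ 10.305.
V ≈ 5.78 × 10.305 ≈ 59.6 kt.

60 kt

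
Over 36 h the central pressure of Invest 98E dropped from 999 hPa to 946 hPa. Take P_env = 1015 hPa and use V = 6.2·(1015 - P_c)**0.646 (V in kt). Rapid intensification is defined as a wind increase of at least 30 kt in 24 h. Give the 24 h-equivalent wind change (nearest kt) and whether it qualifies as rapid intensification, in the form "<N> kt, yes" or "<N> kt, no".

V₁: ΔP = 16, V ≈ 6.2 × 16^0.646 ≈ 37.18 kt.
V₂: ΔP = 69, V ≈ 6.2 × 69^0.646 ≈ 95.56 kt.
ΔV over 36 h = 58.38 kt → 24 h equivalent = 58.38 × 24/36 ≈ 38.92 kt.
39 kt ≥ 30 kt ⇒ rapid intensification.

39 kt, yes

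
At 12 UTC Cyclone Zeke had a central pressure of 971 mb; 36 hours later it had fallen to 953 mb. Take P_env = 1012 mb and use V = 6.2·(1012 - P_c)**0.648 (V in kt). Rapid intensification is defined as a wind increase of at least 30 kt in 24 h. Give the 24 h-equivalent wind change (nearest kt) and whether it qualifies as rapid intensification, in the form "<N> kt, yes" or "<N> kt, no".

12 kt, no

V₁: ΔP = 41, V ≈ 6.2 × 41^0.648 ≈ 68.78 kt.
V₂: ΔP = 59, V ≈ 6.2 × 59^0.648 ≈ 87.08 kt.
ΔV over 36 h = 18.30 kt → 24 h equivalent = 18.30 × 24/36 ≈ 12.20 kt.
12 kt < 30 kt ⇒ not rapid intensification.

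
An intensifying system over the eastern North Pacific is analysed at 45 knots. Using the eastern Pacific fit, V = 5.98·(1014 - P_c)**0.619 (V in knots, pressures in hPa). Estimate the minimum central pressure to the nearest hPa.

988 hPa

ΔP = (V / 5.98)^(1/0.619) = (45/5.98)^1.616.
45/5.98 = 7.525; 7.525^1.616 ≈ 26.06 hPa.
P_c = 1014 − 26.06 = 987.94 ≈ 988 hPa.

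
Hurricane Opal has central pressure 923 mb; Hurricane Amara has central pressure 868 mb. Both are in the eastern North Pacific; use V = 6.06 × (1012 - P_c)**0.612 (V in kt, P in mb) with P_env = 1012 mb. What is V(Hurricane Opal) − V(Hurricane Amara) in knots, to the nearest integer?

-32 kt

Hurricane Opal: ΔP = 89; V ≈ 6.06 × 89^0.612 ≈ 94.51 kt.
Hurricane Amara: ΔP = 144; V ≈ 6.06 × 144^0.612 ≈ 126.88 kt.
Difference ≈ 94.51 − 126.88 = -32.37 → -32 kt.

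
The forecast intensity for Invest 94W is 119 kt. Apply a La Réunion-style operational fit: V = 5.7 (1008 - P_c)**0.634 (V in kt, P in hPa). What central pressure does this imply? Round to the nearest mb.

887 mb

ΔP = (V / 5.7)^(1/0.634) = (119/5.7)^1.577.
119/5.7 = 20.877; 20.877^1.577 ≈ 120.64 mb.
P_c = 1008 − 120.64 = 887.36 ≈ 887 mb.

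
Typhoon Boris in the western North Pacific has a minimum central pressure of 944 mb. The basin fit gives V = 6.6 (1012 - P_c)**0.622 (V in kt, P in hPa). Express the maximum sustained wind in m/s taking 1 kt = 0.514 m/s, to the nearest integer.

47 m/s

ΔP = 1012 − 944 = 68 mb.
V ≈ 6.6 × 68^0.622 = 6.6 × 13.798 ≈ 91.068 kt.
91.068 × 0.514 ≈ 46.81 m/s → 47 m/s.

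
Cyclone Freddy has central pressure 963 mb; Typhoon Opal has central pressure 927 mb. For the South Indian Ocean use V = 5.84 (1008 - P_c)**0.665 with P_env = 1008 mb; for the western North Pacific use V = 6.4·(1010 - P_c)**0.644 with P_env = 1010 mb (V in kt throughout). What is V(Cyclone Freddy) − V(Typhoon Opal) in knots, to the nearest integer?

Cyclone Freddy: ΔP = 45; V ≈ 5.84 × 45^0.665 ≈ 73.42 kt.
Typhoon Opal: ΔP = 83; V ≈ 6.4 × 83^0.644 ≈ 110.17 kt.
Difference ≈ 73.42 − 110.17 = -36.75 → -37 kt.

-37 kt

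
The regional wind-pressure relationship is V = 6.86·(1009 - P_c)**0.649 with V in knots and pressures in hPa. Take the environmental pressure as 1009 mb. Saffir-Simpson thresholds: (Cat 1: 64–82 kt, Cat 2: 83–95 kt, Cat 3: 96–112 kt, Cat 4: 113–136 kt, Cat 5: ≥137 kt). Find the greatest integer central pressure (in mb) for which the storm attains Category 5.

Category 5 begins at V = 137 kt.
Required ΔP = (137/6.86)^(1/0.649) = 19.971^1.541 ≈ 100.85 mb.
P_c ≤ 1009 − 100.85 = 908.15, so the highest integer P_c is 908 mb.

908 mb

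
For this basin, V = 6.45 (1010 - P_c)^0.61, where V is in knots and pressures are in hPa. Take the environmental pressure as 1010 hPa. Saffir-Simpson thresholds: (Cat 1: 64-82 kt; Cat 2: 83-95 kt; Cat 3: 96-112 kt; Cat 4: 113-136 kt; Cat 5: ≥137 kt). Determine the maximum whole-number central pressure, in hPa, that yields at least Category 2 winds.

944 hPa

Category 2 begins at V = 83 kt.
Required ΔP = (83/6.45)^(1/0.61) = 12.868^1.639 ≈ 65.90 hPa.
P_c ≤ 1010 − 65.90 = 944.10, so the highest integer P_c is 944 hPa.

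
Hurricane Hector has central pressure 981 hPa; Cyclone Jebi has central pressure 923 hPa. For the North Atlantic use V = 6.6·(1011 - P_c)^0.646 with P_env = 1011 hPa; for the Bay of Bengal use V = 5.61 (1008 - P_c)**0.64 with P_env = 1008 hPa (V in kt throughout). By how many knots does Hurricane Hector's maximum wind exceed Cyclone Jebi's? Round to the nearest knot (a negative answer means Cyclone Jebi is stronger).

-37 kt

Hurricane Hector: ΔP = 30; V ≈ 6.6 × 30^0.646 ≈ 59.40 kt.
Cyclone Jebi: ΔP = 85; V ≈ 5.61 × 85^0.64 ≈ 96.34 kt.
Difference ≈ 59.40 − 96.34 = -36.94 → -37 kt.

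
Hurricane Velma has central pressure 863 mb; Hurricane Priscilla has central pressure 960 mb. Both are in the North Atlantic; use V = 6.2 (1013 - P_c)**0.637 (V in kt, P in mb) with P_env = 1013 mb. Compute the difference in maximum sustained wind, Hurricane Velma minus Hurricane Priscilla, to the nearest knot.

73 kt

Hurricane Velma: ΔP = 150; V ≈ 6.2 × 150^0.637 ≈ 150.86 kt.
Hurricane Priscilla: ΔP = 53; V ≈ 6.2 × 53^0.637 ≈ 77.76 kt.
Difference ≈ 150.86 − 77.76 = 73.10 → 73 kt.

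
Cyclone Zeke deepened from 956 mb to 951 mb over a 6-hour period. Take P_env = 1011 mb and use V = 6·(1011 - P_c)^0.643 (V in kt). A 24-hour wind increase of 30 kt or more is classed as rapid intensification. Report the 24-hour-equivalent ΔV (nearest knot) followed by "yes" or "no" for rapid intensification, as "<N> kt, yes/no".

V₁: ΔP = 55, V ≈ 6 × 55^0.643 ≈ 78.92 kt.
V₂: ΔP = 60, V ≈ 6 × 60^0.643 ≈ 83.46 kt.
ΔV over 6 h = 4.54 kt → 24 h equivalent = 4.54 × 24/6 ≈ 18.16 kt.
18 kt < 30 kt ⇒ not rapid intensification.

18 kt, no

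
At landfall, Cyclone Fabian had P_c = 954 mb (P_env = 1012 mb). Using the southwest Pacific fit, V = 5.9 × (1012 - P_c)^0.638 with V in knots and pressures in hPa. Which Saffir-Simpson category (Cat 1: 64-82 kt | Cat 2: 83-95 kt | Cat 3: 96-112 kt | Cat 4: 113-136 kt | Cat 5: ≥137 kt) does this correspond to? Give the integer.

1

ΔP = 1012 − 954 = 58 mb.
V ≈ 5.9 × 58^0.638 = 5.9 × 13.34 ≈ 79 kt.
79 kt falls in the Category 1 band.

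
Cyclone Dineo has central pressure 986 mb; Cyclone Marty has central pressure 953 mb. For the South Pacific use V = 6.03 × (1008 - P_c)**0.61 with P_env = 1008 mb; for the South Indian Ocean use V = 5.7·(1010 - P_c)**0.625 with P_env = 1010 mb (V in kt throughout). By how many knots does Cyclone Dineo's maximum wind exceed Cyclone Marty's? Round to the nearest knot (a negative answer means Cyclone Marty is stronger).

Cyclone Dineo: ΔP = 22; V ≈ 6.03 × 22^0.61 ≈ 39.74 kt.
Cyclone Marty: ΔP = 57; V ≈ 5.7 × 57^0.625 ≈ 71.33 kt.
Difference ≈ 39.74 − 71.33 = -31.59 → -32 kt.

-32 kt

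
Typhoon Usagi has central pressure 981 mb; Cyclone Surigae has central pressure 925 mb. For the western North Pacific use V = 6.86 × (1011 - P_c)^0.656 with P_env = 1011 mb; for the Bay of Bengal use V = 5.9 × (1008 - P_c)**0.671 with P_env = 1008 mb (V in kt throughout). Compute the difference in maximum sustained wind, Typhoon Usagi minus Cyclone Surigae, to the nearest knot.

-51 kt

Typhoon Usagi: ΔP = 30; V ≈ 6.86 × 30^0.656 ≈ 63.87 kt.
Cyclone Surigae: ΔP = 83; V ≈ 5.9 × 83^0.671 ≈ 114.43 kt.
Difference ≈ 63.87 − 114.43 = -50.56 → -51 kt.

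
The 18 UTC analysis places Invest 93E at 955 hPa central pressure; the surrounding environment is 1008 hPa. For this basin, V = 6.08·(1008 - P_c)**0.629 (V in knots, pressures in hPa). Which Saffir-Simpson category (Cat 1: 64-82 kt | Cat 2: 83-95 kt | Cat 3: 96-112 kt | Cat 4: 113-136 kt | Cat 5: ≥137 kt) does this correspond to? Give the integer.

ΔP = 1008 − 955 = 53 hPa.
V ≈ 6.08 × 53^0.629 = 6.08 × 12.15 ≈ 74 kt.
74 kt falls in the Category 1 band.

1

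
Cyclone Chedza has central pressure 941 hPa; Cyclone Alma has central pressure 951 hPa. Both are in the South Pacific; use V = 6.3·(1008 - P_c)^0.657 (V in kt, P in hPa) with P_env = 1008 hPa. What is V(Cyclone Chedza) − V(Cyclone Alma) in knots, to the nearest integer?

10 kt

Cyclone Chedza: ΔP = 67; V ≈ 6.3 × 67^0.657 ≈ 99.79 kt.
Cyclone Alma: ΔP = 57; V ≈ 6.3 × 57^0.657 ≈ 89.73 kt.
Difference ≈ 99.79 − 89.73 = 10.06 → 10 kt.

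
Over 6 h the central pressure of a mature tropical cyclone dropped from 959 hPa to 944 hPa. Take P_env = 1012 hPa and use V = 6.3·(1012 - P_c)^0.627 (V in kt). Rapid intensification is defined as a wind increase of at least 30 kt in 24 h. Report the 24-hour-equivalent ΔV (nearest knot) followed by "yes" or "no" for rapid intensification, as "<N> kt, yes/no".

V₁: ΔP = 53, V ≈ 6.3 × 53^0.627 ≈ 75.94 kt.
V₂: ΔP = 68, V ≈ 6.3 × 68^0.627 ≈ 88.78 kt.
ΔV over 6 h = 12.84 kt → 24 h equivalent = 12.84 × 24/6 ≈ 51.36 kt.
51 kt ≥ 30 kt ⇒ rapid intensification.

51 kt, yes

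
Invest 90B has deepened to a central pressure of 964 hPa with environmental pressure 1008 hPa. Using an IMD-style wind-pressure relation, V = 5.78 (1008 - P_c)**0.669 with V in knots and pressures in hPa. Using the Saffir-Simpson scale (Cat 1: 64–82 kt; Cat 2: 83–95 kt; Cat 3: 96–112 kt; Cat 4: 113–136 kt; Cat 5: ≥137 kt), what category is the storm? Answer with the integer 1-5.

ΔP = 1008 − 964 = 44 hPa.
V ≈ 5.78 × 44^0.669 = 5.78 × 12.57 ≈ 73 kt.
73 kt falls in the Category 1 band.

1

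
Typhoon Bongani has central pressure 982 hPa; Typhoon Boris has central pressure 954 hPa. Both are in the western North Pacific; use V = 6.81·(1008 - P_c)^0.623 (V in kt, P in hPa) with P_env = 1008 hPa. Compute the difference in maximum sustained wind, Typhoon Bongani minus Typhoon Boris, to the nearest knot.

Typhoon Bongani: ΔP = 26; V ≈ 6.81 × 26^0.623 ≈ 51.84 kt.
Typhoon Boris: ΔP = 54; V ≈ 6.81 × 54^0.623 ≈ 81.74 kt.
Difference ≈ 51.84 − 81.74 = -29.90 → -30 kt.

-30 kt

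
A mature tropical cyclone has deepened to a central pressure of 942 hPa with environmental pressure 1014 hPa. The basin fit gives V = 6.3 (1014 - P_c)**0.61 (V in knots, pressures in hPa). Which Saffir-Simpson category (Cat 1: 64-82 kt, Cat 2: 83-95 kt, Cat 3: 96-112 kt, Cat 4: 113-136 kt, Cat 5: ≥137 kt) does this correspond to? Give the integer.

2

ΔP = 1014 − 942 = 72 hPa.
V ≈ 6.3 × 72^0.61 = 6.3 × 13.58 ≈ 86 kt.
86 kt falls in the Category 2 band.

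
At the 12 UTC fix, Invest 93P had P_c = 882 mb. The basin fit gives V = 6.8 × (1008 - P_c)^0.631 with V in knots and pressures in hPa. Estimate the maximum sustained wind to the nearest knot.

144 kt

ΔP = 1008 − 882 = 126 mb.
126^0.631 ≈ 21.151.
V ≈ 6.8 × 21.151 ≈ 143.8 kt.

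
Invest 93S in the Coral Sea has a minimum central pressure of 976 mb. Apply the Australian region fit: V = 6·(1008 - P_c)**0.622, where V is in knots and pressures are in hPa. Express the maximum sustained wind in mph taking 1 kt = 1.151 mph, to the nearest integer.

ΔP = 1008 − 976 = 32 mb.
V ≈ 6 × 32^0.622 = 6 × 8.634 ≈ 51.803 kt.
51.803 × 1.151 ≈ 59.63 mph → 60 mph.

60 mph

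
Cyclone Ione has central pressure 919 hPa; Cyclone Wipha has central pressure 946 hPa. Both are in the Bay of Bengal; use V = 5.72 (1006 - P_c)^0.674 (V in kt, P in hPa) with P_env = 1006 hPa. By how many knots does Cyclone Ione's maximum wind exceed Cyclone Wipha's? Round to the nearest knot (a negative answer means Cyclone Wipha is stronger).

26 kt

Cyclone Ione: ΔP = 87; V ≈ 5.72 × 87^0.674 ≈ 116.05 kt.
Cyclone Wipha: ΔP = 60; V ≈ 5.72 × 60^0.674 ≈ 90.34 kt.
Difference ≈ 116.05 − 90.34 = 25.71 → 26 kt.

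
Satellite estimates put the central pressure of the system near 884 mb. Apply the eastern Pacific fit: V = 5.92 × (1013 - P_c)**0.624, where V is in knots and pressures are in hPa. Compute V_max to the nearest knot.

123 kt

ΔP = 1013 − 884 = 129 mb.
129^0.624 ≈ 20.750.
V ≈ 5.92 × 20.750 ≈ 122.8 kt.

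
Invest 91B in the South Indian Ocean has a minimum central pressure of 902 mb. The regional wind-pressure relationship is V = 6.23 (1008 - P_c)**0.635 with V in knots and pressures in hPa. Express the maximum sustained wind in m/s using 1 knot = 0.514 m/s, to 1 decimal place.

61.9 m/s

ΔP = 1008 − 902 = 106 mb.
V ≈ 6.23 × 106^0.635 = 6.23 × 19.323 ≈ 120.381 kt.
120.381 × 0.514 ≈ 61.88 m/s → 61.9 m/s.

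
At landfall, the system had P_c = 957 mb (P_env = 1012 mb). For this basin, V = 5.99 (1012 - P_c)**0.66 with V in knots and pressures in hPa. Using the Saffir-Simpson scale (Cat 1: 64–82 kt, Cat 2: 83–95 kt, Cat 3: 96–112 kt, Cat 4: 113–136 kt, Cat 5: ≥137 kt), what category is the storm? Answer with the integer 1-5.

2

ΔP = 1012 − 957 = 55 mb.
V ≈ 5.99 × 55^0.66 = 5.99 × 14.08 ≈ 84 kt.
84 kt falls in the Category 2 band.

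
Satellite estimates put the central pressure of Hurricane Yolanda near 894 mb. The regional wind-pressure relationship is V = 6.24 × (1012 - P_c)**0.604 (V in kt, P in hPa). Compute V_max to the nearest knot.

111 kt

ΔP = 1012 − 894 = 118 mb.
118^0.604 ≈ 17.841.
V ≈ 6.24 × 17.841 ≈ 111.3 kt.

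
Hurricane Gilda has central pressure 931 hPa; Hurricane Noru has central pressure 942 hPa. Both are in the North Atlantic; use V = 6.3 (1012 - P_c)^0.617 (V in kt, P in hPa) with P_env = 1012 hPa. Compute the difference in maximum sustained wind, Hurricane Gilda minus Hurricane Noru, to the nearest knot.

8 kt

Hurricane Gilda: ΔP = 81; V ≈ 6.3 × 81^0.617 ≈ 94.81 kt.
Hurricane Noru: ΔP = 70; V ≈ 6.3 × 70^0.617 ≈ 86.65 kt.
Difference ≈ 94.81 − 86.65 = 8.16 → 8 kt.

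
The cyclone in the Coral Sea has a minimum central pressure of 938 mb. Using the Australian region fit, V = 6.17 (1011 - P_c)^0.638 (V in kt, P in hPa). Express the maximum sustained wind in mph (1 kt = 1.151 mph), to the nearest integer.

110 mph

ΔP = 1011 − 938 = 73 mb.
V ≈ 6.17 × 73^0.638 = 6.17 × 15.445 ≈ 95.298 kt.
95.298 × 1.151 ≈ 109.69 mph → 110 mph.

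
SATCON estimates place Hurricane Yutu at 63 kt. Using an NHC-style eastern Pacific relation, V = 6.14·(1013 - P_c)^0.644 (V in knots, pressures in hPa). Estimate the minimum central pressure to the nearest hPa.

ΔP = (V / 6.14)^(1/0.644) = (63/6.14)^1.553.
63/6.14 = 10.261; 10.261^1.553 ≈ 37.17 hPa.
P_c = 1013 − 37.17 = 975.83 ≈ 976 hPa.

976 hPa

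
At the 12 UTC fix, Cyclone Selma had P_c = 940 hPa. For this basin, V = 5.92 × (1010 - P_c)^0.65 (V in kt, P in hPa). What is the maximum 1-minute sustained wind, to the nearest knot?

ΔP = 1010 − 940 = 70 hPa.
70^0.65 ≈ 15.824.
V ≈ 5.92 × 15.824 ≈ 93.7 kt.

94 kt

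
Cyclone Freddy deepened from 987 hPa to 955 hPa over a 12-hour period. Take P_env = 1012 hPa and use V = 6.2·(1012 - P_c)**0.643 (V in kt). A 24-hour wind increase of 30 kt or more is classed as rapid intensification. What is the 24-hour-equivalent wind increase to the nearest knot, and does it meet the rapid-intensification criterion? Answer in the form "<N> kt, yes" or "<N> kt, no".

69 kt, yes

V₁: ΔP = 25, V ≈ 6.2 × 25^0.643 ≈ 49.12 kt.
V₂: ΔP = 57, V ≈ 6.2 × 57^0.643 ≈ 83.45 kt.
ΔV over 12 h = 34.33 kt → 24 h equivalent = 34.33 × 24/12 ≈ 68.66 kt.
69 kt ≥ 30 kt ⇒ rapid intensification.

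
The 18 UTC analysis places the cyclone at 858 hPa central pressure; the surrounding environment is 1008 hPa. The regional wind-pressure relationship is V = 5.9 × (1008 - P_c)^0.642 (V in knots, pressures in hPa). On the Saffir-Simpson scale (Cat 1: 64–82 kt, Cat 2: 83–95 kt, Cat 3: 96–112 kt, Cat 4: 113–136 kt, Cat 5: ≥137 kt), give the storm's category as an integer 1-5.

5

ΔP = 1008 − 858 = 150 hPa.
V ≈ 5.9 × 150^0.642 = 5.9 × 24.95 ≈ 147 kt.
147 kt falls in the Category 5 band.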